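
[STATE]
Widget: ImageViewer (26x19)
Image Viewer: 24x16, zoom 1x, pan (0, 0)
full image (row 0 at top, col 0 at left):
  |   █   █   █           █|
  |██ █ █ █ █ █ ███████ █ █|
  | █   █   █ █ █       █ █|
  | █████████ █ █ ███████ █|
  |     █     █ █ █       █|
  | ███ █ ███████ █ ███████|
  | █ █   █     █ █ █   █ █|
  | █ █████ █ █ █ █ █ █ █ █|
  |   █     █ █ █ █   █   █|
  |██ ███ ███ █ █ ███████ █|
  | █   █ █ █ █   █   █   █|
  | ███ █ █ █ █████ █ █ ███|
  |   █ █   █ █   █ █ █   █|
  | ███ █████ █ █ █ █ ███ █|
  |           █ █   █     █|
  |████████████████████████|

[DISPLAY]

   █   █   █           █  
██ █ █ █ █ █ ███████ █ █  
 █   █   █ █ █       █ █  
 █████████ █ █ ███████ █  
     █     █ █ █       █  
 ███ █ ███████ █ ███████  
 █ █   █     █ █ █   █ █  
 █ █████ █ █ █ █ █ █ █ █  
   █     █ █ █ █   █   █  
██ ███ ███ █ █ ███████ █  
 █   █ █ █ █   █   █   █  
 ███ █ █ █ █████ █ █ ███  
   █ █   █ █   █ █ █   █  
 ███ █████ █ █ █ █ ███ █  
           █ █   █     █  
████████████████████████  
                          
                          
                          


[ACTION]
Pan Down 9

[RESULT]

██ ███ ███ █ █ ███████ █  
 █   █ █ █ █   █   █   █  
 ███ █ █ █ █████ █ █ ███  
   █ █   █ █   █ █ █   █  
 ███ █████ █ █ █ █ ███ █  
           █ █   █     █  
████████████████████████  
                          
                          
                          
                          
                          
                          
                          
                          
                          
                          
                          
                          


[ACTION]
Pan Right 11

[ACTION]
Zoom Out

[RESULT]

█ █ ███████ █             
█   █   █   █             
█████ █ █ ███             
█   █ █ █   █             
█ █ █ █ ███ █             
█ █   █     █             
█████████████             
                          
                          
                          
                          
                          
                          
                          
                          
                          
                          
                          
                          


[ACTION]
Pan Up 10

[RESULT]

█           █             
█ ███████ █ █             
█ █       █ █             
█ █ ███████ █             
█ █ █       █             
███ █ ███████             
  █ █ █   █ █             
█ █ █ █ █ █ █             
█ █ █   █   █             
█ █ ███████ █             
█   █   █   █             
█████ █ █ ███             
█   █ █ █   █             
█ █ █ █ ███ █             
█ █   █     █             
█████████████             
                          
                          
                          


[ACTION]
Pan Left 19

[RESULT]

   █   █   █           █  
██ █ █ █ █ █ ███████ █ █  
 █   █   █ █ █       █ █  
 █████████ █ █ ███████ █  
     █     █ █ █       █  
 ███ █ ███████ █ ███████  
 █ █   █     █ █ █   █ █  
 █ █████ █ █ █ █ █ █ █ █  
   █     █ █ █ █   █   █  
██ ███ ███ █ █ ███████ █  
 █   █ █ █ █   █   █   █  
 ███ █ █ █ █████ █ █ ███  
   █ █   █ █   █ █ █   █  
 ███ █████ █ █ █ █ ███ █  
           █ █   █     █  
████████████████████████  
                          
                          
                          


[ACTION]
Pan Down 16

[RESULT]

                          
                          
                          
                          
                          
                          
                          
                          
                          
                          
                          
                          
                          
                          
                          
                          
                          
                          
                          


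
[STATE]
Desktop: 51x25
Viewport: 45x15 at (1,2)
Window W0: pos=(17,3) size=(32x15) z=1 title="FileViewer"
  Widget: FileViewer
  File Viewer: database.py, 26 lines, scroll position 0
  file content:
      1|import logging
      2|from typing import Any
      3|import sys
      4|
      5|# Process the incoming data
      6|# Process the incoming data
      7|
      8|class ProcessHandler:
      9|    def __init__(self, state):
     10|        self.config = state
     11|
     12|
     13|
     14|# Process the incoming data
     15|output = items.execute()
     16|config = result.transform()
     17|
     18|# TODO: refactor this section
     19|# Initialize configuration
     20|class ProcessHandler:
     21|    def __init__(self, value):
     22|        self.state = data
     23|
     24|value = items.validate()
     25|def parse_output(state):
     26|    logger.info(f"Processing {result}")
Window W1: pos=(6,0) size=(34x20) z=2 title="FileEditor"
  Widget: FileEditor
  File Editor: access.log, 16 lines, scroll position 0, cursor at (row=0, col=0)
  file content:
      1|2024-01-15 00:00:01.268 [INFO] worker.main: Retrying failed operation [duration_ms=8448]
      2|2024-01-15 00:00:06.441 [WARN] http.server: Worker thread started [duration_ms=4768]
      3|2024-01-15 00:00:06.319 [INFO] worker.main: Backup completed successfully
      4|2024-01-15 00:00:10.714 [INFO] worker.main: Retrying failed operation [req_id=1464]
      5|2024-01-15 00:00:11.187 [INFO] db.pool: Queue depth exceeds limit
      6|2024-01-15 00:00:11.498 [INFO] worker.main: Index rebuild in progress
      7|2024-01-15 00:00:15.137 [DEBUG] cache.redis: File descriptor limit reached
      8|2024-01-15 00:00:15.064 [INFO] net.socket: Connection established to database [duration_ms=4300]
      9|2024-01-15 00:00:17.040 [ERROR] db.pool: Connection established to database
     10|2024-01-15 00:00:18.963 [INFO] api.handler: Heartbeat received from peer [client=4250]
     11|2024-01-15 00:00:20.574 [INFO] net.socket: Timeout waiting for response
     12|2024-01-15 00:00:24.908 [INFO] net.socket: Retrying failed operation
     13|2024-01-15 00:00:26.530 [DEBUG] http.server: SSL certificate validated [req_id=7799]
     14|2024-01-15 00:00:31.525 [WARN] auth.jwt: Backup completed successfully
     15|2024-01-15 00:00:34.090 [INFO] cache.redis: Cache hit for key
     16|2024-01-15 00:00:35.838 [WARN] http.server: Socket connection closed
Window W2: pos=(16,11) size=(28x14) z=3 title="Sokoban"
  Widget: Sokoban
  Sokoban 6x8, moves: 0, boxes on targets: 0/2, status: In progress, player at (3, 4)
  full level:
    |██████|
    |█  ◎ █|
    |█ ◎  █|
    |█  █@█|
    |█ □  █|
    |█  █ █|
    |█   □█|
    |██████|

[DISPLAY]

     ┠────────────────────────────────┨      
     ┃█024-01-15 00:00:01.268 [INFO] ▲┃━━━━━━
     ┃2024-01-15 00:00:06.441 [WARN] █┃      
     ┃2024-01-15 00:00:06.319 [INFO] ░┃──────
     ┃2024-01-15 00:00:10.714 [INFO] ░┃      
     ┃2024-01-15 00:00:11.187 [INFO] ░┃      
     ┃2024-01-15 00:00:11.498 [INFO] ░┃      
     ┃2024-01-15 00:00:15.137 [DEBUG]░┃      
     ┃2024-01-15 00:00:15.064 [INFO] ░┃ data 
     ┃2024-01-1┏━━━━━━━━━━━━━━━━━━━━━━━━━━┓a 
     ┃2024-01-1┃ Sokoban                  ┃  
     ┃2024-01-1┠──────────────────────────┨  
     ┃2024-01-1┃██████                    ┃te
     ┃2024-01-1┃█  ◎ █                    ┃e 
     ┃2024-01-1┃█ ◎  █                    ┃  


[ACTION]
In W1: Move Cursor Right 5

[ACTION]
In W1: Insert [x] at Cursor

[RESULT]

     ┠────────────────────────────────┨      
     ┃2024-x█1-15 00:00:01.268 [INFO]▲┃━━━━━━
     ┃2024-01-15 00:00:06.441 [WARN] █┃      
     ┃2024-01-15 00:00:06.319 [INFO] ░┃──────
     ┃2024-01-15 00:00:10.714 [INFO] ░┃      
     ┃2024-01-15 00:00:11.187 [INFO] ░┃      
     ┃2024-01-15 00:00:11.498 [INFO] ░┃      
     ┃2024-01-15 00:00:15.137 [DEBUG]░┃      
     ┃2024-01-15 00:00:15.064 [INFO] ░┃ data 
     ┃2024-01-1┏━━━━━━━━━━━━━━━━━━━━━━━━━━┓a 
     ┃2024-01-1┃ Sokoban                  ┃  
     ┃2024-01-1┠──────────────────────────┨  
     ┃2024-01-1┃██████                    ┃te
     ┃2024-01-1┃█  ◎ █                    ┃e 
     ┃2024-01-1┃█ ◎  █                    ┃  


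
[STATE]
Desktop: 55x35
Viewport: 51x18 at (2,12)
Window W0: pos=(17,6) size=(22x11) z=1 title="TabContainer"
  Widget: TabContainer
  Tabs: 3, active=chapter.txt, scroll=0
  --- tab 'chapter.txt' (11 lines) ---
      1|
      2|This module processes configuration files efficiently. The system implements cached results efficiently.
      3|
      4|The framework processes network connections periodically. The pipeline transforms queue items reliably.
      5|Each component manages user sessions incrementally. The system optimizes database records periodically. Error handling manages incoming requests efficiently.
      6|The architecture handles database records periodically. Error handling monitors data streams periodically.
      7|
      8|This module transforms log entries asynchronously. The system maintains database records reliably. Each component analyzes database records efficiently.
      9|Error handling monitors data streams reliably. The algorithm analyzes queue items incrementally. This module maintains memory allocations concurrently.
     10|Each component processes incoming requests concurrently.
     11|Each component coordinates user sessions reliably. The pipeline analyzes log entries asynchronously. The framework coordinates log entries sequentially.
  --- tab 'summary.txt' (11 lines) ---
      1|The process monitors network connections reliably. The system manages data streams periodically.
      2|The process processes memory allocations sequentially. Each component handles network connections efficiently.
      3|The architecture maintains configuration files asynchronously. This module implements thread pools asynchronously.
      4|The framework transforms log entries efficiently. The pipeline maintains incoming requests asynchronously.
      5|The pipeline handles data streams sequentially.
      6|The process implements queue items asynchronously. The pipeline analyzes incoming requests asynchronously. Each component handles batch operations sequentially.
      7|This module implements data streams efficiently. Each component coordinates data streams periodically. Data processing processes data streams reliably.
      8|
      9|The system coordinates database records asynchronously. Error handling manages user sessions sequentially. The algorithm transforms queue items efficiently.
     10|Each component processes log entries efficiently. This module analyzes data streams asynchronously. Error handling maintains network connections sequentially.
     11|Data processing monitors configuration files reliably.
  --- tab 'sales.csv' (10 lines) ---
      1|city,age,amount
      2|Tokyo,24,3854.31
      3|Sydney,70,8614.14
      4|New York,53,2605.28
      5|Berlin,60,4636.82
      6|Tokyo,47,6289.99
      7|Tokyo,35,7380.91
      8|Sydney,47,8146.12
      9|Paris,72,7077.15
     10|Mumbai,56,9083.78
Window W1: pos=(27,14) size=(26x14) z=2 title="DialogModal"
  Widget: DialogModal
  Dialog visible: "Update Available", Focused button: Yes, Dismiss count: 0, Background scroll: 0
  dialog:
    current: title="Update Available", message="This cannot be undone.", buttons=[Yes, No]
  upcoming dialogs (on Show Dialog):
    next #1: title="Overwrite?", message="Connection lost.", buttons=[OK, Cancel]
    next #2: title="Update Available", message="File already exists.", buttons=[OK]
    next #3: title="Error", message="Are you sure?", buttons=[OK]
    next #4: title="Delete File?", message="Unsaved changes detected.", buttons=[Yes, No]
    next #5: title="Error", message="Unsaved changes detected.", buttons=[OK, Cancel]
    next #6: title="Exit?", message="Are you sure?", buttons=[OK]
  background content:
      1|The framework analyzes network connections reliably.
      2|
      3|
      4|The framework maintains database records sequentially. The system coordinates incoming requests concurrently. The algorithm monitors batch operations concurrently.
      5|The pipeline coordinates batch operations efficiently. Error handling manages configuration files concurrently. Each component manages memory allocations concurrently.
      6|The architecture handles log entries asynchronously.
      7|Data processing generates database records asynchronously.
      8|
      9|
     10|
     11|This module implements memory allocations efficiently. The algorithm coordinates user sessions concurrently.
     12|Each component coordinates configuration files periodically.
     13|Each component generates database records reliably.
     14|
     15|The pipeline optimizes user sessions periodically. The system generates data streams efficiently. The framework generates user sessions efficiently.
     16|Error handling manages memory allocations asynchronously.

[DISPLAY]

               ┃This module processe┃              
               ┃                    ┃              
               ┃The frame┏━━━━━━━━━━━━━━━━━━━━━━━━┓
               ┃Each comp┃ DialogModal            ┃
               ┗━━━━━━━━━┠────────────────────────┨
                         ┃The framework analyzes n┃
                         ┃                        ┃
                         ┃  ┌──────────────────┐  ┃
                         ┃Th│ Update Available │s ┃
                         ┃Th│This cannot be und│es┃
                         ┃Th│    [Yes]  No     │es┃
                         ┃Da└──────────────────┘te┃
                         ┃                        ┃
                         ┃                        ┃
                         ┃                        ┃
                         ┗━━━━━━━━━━━━━━━━━━━━━━━━┛
                                                   
                                                   


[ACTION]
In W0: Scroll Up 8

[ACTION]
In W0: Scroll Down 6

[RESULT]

               ┃This module transfor┃              
               ┃Error handling monit┃              
               ┃Each comp┏━━━━━━━━━━━━━━━━━━━━━━━━┓
               ┃Each comp┃ DialogModal            ┃
               ┗━━━━━━━━━┠────────────────────────┨
                         ┃The framework analyzes n┃
                         ┃                        ┃
                         ┃  ┌──────────────────┐  ┃
                         ┃Th│ Update Available │s ┃
                         ┃Th│This cannot be und│es┃
                         ┃Th│    [Yes]  No     │es┃
                         ┃Da└──────────────────┘te┃
                         ┃                        ┃
                         ┃                        ┃
                         ┃                        ┃
                         ┗━━━━━━━━━━━━━━━━━━━━━━━━┛
                                                   
                                                   


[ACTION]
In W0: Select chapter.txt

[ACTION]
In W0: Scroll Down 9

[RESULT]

               ┃Each component coord┃              
               ┃                    ┃              
               ┃         ┏━━━━━━━━━━━━━━━━━━━━━━━━┓
               ┃         ┃ DialogModal            ┃
               ┗━━━━━━━━━┠────────────────────────┨
                         ┃The framework analyzes n┃
                         ┃                        ┃
                         ┃  ┌──────────────────┐  ┃
                         ┃Th│ Update Available │s ┃
                         ┃Th│This cannot be und│es┃
                         ┃Th│    [Yes]  No     │es┃
                         ┃Da└──────────────────┘te┃
                         ┃                        ┃
                         ┃                        ┃
                         ┃                        ┃
                         ┗━━━━━━━━━━━━━━━━━━━━━━━━┛
                                                   
                                                   


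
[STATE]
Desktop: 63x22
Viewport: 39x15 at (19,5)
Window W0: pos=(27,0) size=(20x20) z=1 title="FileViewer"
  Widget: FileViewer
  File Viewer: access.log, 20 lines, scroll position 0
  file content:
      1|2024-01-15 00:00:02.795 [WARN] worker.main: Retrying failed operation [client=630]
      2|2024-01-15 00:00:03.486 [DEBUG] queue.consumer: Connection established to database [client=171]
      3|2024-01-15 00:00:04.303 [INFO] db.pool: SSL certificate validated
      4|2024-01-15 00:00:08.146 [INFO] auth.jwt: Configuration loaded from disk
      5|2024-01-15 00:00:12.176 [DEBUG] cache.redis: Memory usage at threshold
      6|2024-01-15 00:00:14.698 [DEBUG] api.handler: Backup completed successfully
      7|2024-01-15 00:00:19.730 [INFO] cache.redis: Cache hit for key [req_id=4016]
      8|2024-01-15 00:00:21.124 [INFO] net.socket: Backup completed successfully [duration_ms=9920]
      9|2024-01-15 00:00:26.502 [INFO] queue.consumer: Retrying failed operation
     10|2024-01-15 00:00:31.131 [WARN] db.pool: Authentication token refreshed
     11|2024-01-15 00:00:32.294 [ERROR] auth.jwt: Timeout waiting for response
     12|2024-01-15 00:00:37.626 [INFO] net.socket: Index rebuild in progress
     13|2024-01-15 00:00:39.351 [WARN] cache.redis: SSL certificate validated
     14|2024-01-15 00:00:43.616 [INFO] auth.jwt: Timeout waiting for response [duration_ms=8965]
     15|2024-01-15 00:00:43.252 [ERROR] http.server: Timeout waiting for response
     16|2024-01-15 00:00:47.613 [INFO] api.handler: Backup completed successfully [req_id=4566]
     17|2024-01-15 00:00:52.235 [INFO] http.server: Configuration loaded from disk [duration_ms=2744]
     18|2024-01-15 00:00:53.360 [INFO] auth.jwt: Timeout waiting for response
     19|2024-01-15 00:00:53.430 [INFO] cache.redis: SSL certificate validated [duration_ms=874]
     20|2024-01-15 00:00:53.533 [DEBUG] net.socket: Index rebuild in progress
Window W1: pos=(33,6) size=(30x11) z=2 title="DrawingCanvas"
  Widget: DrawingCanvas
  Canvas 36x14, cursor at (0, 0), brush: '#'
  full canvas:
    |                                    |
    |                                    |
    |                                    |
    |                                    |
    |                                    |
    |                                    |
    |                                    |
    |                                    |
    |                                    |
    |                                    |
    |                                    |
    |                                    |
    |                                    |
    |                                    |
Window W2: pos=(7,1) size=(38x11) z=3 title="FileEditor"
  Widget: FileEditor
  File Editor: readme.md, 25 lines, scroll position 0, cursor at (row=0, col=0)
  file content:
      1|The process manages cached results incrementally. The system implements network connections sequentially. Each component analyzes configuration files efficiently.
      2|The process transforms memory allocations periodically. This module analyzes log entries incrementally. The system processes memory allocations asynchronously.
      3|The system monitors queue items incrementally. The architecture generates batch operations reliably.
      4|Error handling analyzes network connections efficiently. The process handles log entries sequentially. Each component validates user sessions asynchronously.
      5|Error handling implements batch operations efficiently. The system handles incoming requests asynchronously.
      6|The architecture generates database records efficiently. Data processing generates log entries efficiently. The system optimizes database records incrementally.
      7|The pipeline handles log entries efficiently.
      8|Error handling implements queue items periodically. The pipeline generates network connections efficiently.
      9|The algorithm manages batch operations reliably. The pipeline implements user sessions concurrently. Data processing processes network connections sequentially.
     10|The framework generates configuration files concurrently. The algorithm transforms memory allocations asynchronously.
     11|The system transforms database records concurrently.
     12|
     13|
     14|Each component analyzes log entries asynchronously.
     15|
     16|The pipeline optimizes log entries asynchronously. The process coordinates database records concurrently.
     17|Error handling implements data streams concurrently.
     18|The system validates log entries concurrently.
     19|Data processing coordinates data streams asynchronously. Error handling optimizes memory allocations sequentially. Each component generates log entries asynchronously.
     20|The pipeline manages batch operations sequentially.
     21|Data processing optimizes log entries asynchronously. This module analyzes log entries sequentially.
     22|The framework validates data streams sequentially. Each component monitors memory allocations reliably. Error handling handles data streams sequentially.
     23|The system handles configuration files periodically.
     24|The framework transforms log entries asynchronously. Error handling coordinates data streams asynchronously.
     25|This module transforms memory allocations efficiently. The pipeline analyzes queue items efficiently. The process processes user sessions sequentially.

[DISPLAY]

 transforms memory alloc█┃░┃           
monitors queue items inc░┃━━━━━━━━━━━━━
ing analyzes network con░┃vas          
ing implements batch ope░┃─────────────
cture generates database░┃             
e handles log entries ef▼┃             
━━━━━━━━━━━━━━━━━━━━━━━━━┛             
        ┃2024-┃                        
        ┃2024-┃                        
        ┃2024-┃                        
        ┃2024-┃                        
        ┃2024-┗━━━━━━━━━━━━━━━━━━━━━━━━
        ┃2024-01-15 00:00:░┃           
        ┃2024-01-15 00:00:▼┃           
        ┗━━━━━━━━━━━━━━━━━━┛           


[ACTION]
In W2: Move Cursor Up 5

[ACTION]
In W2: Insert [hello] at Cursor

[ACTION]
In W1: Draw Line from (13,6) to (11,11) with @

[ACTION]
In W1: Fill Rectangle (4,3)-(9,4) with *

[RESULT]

 transforms memory alloc█┃░┃           
monitors queue items inc░┃━━━━━━━━━━━━━
ing analyzes network con░┃vas          
ing implements batch ope░┃─────────────
cture generates database░┃             
e handles log entries ef▼┃             
━━━━━━━━━━━━━━━━━━━━━━━━━┛             
        ┃2024-┃                        
        ┃2024-┃   **                   
        ┃2024-┃   **                   
        ┃2024-┃   **                   
        ┃2024-┗━━━━━━━━━━━━━━━━━━━━━━━━
        ┃2024-01-15 00:00:░┃           
        ┃2024-01-15 00:00:▼┃           
        ┗━━━━━━━━━━━━━━━━━━┛           


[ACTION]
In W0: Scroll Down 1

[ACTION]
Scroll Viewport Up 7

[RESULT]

        ┏━━━━━━━━━━━━━━━━━━┓           
━━━━━━━━━━━━━━━━━━━━━━━━━┓ ┃           
                         ┃─┨           
─────────────────────────┨▲┃           
ocess manages cached res▲┃░┃           
 transforms memory alloc█┃░┃           
monitors queue items inc░┃━━━━━━━━━━━━━
ing analyzes network con░┃vas          
ing implements batch ope░┃─────────────
cture generates database░┃             
e handles log entries ef▼┃             
━━━━━━━━━━━━━━━━━━━━━━━━━┛             
        ┃2024-┃                        
        ┃2024-┃   **                   
        ┃2024-┃   **                   


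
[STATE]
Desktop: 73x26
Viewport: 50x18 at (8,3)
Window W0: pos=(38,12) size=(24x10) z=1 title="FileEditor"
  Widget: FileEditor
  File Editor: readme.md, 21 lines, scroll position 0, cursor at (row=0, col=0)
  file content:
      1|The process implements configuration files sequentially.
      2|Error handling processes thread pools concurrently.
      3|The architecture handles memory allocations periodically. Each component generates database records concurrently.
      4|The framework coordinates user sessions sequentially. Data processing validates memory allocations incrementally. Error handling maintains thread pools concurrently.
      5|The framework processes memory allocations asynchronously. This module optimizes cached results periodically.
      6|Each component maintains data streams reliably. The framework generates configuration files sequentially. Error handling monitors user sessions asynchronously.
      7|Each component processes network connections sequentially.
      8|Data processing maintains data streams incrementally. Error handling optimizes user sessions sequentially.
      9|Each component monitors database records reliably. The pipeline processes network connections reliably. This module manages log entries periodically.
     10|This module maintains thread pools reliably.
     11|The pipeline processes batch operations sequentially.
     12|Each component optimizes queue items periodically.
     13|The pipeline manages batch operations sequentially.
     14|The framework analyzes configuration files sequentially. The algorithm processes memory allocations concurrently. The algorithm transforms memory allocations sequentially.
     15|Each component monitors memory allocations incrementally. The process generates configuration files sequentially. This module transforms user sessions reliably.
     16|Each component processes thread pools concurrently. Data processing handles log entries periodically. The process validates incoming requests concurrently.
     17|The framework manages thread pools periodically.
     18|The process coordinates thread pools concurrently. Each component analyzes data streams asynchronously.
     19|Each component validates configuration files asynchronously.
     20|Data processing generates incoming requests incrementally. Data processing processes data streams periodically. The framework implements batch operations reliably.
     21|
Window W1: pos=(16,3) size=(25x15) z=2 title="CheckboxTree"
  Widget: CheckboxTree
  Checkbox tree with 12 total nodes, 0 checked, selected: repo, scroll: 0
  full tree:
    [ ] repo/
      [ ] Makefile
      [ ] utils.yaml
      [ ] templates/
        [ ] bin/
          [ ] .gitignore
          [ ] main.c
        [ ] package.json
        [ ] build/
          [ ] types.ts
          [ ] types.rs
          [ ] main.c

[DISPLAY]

        ┏━━━━━━━━━━━━━━━━━━━━━━━┓                 
        ┃ CheckboxTree          ┃                 
        ┠───────────────────────┨                 
        ┃>[ ] repo/             ┃                 
        ┃   [ ] Makefile        ┃                 
        ┃   [ ] utils.yaml      ┃                 
        ┃   [ ] templates/      ┃                 
        ┃     [ ] bin/          ┃                 
        ┃       [ ] .gitignore  ┃                 
        ┃       [ ] main.c      ┃━━━━━━━━━━━━━━━━━
        ┃     [ ] package.json  ┃ileEditor        
        ┃     [ ] build/        ┃─────────────────
        ┃       [ ] types.ts    ┃e process impleme
        ┃       [ ] types.rs    ┃ror handling proc
        ┗━━━━━━━━━━━━━━━━━━━━━━━┛e architecture ha
                              ┃The framework coord
                              ┃The framework proce
                              ┃Each component main


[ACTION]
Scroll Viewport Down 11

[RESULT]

        ┃   [ ] utils.yaml      ┃                 
        ┃   [ ] templates/      ┃                 
        ┃     [ ] bin/          ┃                 
        ┃       [ ] .gitignore  ┃                 
        ┃       [ ] main.c      ┃━━━━━━━━━━━━━━━━━
        ┃     [ ] package.json  ┃ileEditor        
        ┃     [ ] build/        ┃─────────────────
        ┃       [ ] types.ts    ┃e process impleme
        ┃       [ ] types.rs    ┃ror handling proc
        ┗━━━━━━━━━━━━━━━━━━━━━━━┛e architecture ha
                              ┃The framework coord
                              ┃The framework proce
                              ┃Each component main
                              ┗━━━━━━━━━━━━━━━━━━━
                                                  
                                                  
                                                  
                                                  


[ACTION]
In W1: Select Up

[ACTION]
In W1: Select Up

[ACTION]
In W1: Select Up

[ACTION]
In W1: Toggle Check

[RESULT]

        ┃   [x] utils.yaml      ┃                 
        ┃   [x] templates/      ┃                 
        ┃     [x] bin/          ┃                 
        ┃       [x] .gitignore  ┃                 
        ┃       [x] main.c      ┃━━━━━━━━━━━━━━━━━
        ┃     [x] package.json  ┃ileEditor        
        ┃     [x] build/        ┃─────────────────
        ┃       [x] types.ts    ┃e process impleme
        ┃       [x] types.rs    ┃ror handling proc
        ┗━━━━━━━━━━━━━━━━━━━━━━━┛e architecture ha
                              ┃The framework coord
                              ┃The framework proce
                              ┃Each component main
                              ┗━━━━━━━━━━━━━━━━━━━
                                                  
                                                  
                                                  
                                                  


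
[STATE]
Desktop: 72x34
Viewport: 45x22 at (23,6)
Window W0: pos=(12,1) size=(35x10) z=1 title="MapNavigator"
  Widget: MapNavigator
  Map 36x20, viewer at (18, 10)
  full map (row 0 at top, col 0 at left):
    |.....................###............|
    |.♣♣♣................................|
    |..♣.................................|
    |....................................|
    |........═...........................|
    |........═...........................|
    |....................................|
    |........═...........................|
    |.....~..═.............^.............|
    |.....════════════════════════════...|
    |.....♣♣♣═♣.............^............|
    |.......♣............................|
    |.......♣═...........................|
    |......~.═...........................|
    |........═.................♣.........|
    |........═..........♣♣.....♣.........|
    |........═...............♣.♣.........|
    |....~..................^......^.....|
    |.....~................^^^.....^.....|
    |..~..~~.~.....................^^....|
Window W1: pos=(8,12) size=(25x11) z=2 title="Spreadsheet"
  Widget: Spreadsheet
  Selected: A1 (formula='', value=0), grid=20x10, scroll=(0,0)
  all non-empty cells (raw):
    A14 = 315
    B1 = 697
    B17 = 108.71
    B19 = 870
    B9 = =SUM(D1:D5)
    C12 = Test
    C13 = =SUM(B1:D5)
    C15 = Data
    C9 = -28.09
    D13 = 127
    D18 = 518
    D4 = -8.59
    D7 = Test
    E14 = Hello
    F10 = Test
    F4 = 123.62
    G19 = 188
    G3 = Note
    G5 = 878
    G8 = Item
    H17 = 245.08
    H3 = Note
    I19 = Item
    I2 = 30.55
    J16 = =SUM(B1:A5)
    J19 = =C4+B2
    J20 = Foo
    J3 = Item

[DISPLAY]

═════════════════════..┃                     
......@....^...........┃                     
.......................┃                     
.......................┃                     
━━━━━━━━━━━━━━━━━━━━━━━┛                     
                                             
━━━━━━━━━┓                                   
         ┃                                   
─────────┨                                   
         ┃                                   
 B       ┃                                   
---------┃                                   
   697   ┃                                   
     0   ┃                                   
     0   ┃                                   
     0   ┃                                   
━━━━━━━━━┛                                   
                                             
                                             
                                             
                                             
                                             


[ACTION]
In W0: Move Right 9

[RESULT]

════════════...        ┃                     
..^...@........        ┃                     
...............        ┃                     
...............        ┃                     
━━━━━━━━━━━━━━━━━━━━━━━┛                     
                                             
━━━━━━━━━┓                                   
         ┃                                   
─────────┨                                   
         ┃                                   
 B       ┃                                   
---------┃                                   
   697   ┃                                   
     0   ┃                                   
     0   ┃                                   
     0   ┃                                   
━━━━━━━━━┛                                   
                                             
                                             
                                             
                                             
                                             


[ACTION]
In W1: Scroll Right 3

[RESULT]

════════════...        ┃                     
..^...@........        ┃                     
...............        ┃                     
...............        ┃                     
━━━━━━━━━━━━━━━━━━━━━━━┛                     
                                             
━━━━━━━━━┓                                   
         ┃                                   
─────────┨                                   
         ┃                                   
 E       ┃                                   
---------┃                                   
     0   ┃                                   
     0   ┃                                   
     0   ┃                                   
     0  1┃                                   
━━━━━━━━━┛                                   
                                             
                                             
                                             
                                             
                                             


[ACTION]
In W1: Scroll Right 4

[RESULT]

════════════...        ┃                     
..^...@........        ┃                     
...............        ┃                     
...............        ┃                     
━━━━━━━━━━━━━━━━━━━━━━━┛                     
                                             
━━━━━━━━━┓                                   
         ┃                                   
─────────┨                                   
         ┃                                   
 I       ┃                                   
---------┃                                   
     0   ┃                                   
 30.55   ┃                                   
     0Ite┃                                   
     0   ┃                                   
━━━━━━━━━┛                                   
                                             
                                             
                                             
                                             
                                             


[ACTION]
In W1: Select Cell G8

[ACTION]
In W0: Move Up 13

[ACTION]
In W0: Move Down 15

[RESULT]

.....♣.........        ┃                     
.....♣@........        ┃                     
...♣.♣.........        ┃                     
..^......^.....        ┃                     
━━━━━━━━━━━━━━━━━━━━━━━┛                     
                                             
━━━━━━━━━┓                                   
         ┃                                   
─────────┨                                   
         ┃                                   
 I       ┃                                   
---------┃                                   
     0   ┃                                   
 30.55   ┃                                   
     0Ite┃                                   
     0   ┃                                   
━━━━━━━━━┛                                   
                                             
                                             
                                             
                                             
                                             
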